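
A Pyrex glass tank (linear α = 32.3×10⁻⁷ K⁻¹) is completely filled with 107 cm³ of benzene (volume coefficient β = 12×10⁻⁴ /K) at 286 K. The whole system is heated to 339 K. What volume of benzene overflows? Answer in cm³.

The tank also expands: β_container ≈ 3α = 9.69×10⁻⁶ /K
Net overflow = V₀(β_liq − 3α_cont)ΔT
β − 3α = 1.20×10⁻³ − 9.69×10⁻⁶ = 1.19031×10⁻³ /K; ΔT = 53 K
ΔV = 107 × 1.19031×10⁻³ × 53 = 6.75 cm³

6.75 cm³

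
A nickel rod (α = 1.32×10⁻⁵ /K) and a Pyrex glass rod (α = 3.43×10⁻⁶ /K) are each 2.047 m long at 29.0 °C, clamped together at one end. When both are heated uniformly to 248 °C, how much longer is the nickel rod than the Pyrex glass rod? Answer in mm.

ΔT = 219.0 K
nickel: ΔL = 1.32×10⁻⁵ × 2.047 m × 219.0 = 5.9175×10⁻³ m = 5.9175 mm
Pyrex glass: ΔL = 3.43×10⁻⁶ × 2.047 m × 219.0 = 1.5376×10⁻³ m = 1.5376 mm
difference = 5.9175 − 1.5376 = 4.3799 mm

4.38 mm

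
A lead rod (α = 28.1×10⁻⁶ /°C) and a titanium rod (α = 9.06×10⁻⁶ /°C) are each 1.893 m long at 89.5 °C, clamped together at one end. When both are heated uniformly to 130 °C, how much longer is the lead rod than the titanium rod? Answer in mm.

ΔT = 40.5 K
lead: ΔL = 28.1×10⁻⁶ × 1.893 m × 40.5 = 2.1543×10⁻³ m = 2.1543 mm
titanium: ΔL = 9.06×10⁻⁶ × 1.893 m × 40.5 = 6.9460×10⁻⁴ m = 0.69460 mm
difference = 2.1543 − 0.69460 = 1.4597 mm

1.46 mm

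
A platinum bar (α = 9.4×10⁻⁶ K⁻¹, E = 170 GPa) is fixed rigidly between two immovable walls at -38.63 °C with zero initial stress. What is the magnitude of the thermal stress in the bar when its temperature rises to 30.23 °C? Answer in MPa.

Fully constrained: the free strain ε = αΔT is blocked, so σ = Eε = EαΔT.
|ΔT| = 68.86 K
σ = 170×10⁹ × 9.4×10⁻⁶ × 68.86 = 1.10×10⁸ Pa

σ = 110 MPa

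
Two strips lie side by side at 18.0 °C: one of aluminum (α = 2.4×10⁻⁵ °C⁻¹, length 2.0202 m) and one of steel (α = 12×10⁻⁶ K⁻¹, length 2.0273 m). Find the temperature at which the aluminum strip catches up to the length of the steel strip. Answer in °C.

T = 311.9 °C

Equal length when α₁L₁ΔT − α₂L₂ΔT = L₂ − L₁ = 7.10×10⁻³ m
α₁L₁ = 4.84848×10⁻⁵, α₂L₂ = 2.43276×10⁻⁵ → Δ(αL) = 2.41572×10⁻⁵ m/K
ΔT = 7.10×10⁻³ / 2.41572×10⁻⁵ = 293.908 K, so T = 18.0 + 293.908 = 311.908 °C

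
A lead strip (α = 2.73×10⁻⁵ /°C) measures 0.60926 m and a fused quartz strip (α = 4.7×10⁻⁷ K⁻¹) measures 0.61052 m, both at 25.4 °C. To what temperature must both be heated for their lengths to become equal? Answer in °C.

Equal length when α₁L₁ΔT − α₂L₂ΔT = L₂ − L₁ = 1.26×10⁻³ m
α₁L₁ = 1.6632798×10⁻⁵, α₂L₂ = 2.869444×10⁻⁷ → Δ(αL) = 1.63458536×10⁻⁵ m/K
ΔT = 1.26×10⁻³ / 1.63458536×10⁻⁵ = 77.084 K, so T = 25.4 + 77.084 = 102.484 °C

T = 102.5 °C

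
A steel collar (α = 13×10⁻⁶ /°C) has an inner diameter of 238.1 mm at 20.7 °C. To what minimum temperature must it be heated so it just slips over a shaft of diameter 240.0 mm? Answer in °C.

T = 635 °C

Required Δd = 240.0 − 238.1 = 1.9 mm
Δd = αd₀ΔT ⇒ ΔT = Δd/(αd₀) = 1.9 / (13×10⁻⁶ × 238.1) = 613.83 K
T_min = 20.7 + 613.83 = 634.53 °C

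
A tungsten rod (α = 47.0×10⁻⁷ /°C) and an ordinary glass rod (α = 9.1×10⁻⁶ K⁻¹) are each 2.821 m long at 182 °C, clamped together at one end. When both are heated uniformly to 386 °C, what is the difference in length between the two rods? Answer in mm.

ΔT = 204 K
tungsten: ΔL = 47.0×10⁻⁷ × 2.821 m × 204 = 2.7048×10⁻³ m = 2.7048 mm
ordinary glass: ΔL = 9.1×10⁻⁶ × 2.821 m × 204 = 5.2369×10⁻³ m = 5.2369 mm
difference = 5.2369 − 2.7048 = 2.5321 mm

2.53 mm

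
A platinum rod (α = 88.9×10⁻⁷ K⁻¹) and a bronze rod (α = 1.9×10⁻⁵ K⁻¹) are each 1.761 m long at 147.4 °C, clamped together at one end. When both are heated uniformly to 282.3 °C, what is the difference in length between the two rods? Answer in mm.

ΔT = 134.9 K
platinum: ΔL = 88.9×10⁻⁷ × 1.761 m × 134.9 = 2.1119×10⁻³ m = 2.1119 mm
bronze: ΔL = 1.9×10⁻⁵ × 1.761 m × 134.9 = 4.5136×10⁻³ m = 4.5136 mm
difference = 4.5136 − 2.1119 = 2.4017 mm

2.40 mm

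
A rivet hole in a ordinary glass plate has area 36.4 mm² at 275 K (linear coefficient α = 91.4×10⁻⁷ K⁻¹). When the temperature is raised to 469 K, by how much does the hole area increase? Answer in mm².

Area coefficient ≈ 2α; |ΔT| = 194 K
ΔA = 2αA₀ΔT = 2(91.4×10⁻⁷)(36.4)(194) = 0.129 mm²

ΔA = 0.129 mm²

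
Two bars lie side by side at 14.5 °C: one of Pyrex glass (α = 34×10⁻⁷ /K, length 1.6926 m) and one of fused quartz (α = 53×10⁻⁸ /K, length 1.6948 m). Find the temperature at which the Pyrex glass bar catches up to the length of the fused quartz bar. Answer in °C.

Equal length when α₁L₁ΔT − α₂L₂ΔT = L₂ − L₁ = 2.20×10⁻³ m
α₁L₁ = 5.75484×10⁻⁶, α₂L₂ = 8.98244×10⁻⁷ → Δ(αL) = 4.856596×10⁻⁶ m/K
ΔT = 2.20×10⁻³ / 4.856596×10⁻⁶ = 452.992 K, so T = 14.5 + 452.992 = 467.492 °C

T = 467.5 °C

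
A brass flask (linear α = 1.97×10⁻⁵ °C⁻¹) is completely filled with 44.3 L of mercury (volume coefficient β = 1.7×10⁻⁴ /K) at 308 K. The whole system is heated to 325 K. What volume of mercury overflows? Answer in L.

0.0835 L

The flask also expands: β_container ≈ 3α = 5.91×10⁻⁵ /K
Net overflow = V₀(β_liq − 3α_cont)ΔT
β − 3α = 1.70×10⁻⁴ − 5.91×10⁻⁵ = 1.109×10⁻⁴ /K; ΔT = 17 K
ΔV = 44.3 × 1.109×10⁻⁴ × 17 = 0.0835 L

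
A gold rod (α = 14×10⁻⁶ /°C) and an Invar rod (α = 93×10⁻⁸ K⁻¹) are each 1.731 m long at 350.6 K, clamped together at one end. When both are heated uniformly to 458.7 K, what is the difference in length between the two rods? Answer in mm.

2.45 mm

ΔT = 108.1 K
gold: ΔL = 14×10⁻⁶ × 1.731 m × 108.1 = 2.6197×10⁻³ m = 2.6197 mm
Invar: ΔL = 93×10⁻⁸ × 1.731 m × 108.1 = 1.7402×10⁻⁴ m = 0.17402 mm
difference = 2.6197 − 0.17402 = 2.44568 mm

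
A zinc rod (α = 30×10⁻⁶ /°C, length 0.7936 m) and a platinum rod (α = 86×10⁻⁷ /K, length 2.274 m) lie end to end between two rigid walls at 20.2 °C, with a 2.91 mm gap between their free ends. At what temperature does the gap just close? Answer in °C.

T = 87.3 °C

Gap closes when ΔL₁ + ΔL₂ = 2.91 mm = 2.91×10⁻³ m
(α₁L₁ + α₂L₂)ΔT = g
α₁L₁ + α₂L₂ = 30×10⁻⁶×0.7936 + 86×10⁻⁷×2.274 = 4.33644×10⁻⁵ m/K
ΔT = 2.91×10⁻³ / 4.33644×10⁻⁵ = 67.106 K
T = 20.2 + 67.106 = 87.306 °C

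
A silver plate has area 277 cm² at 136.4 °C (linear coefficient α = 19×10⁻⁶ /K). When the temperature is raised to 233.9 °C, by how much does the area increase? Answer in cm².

Area coefficient ≈ 2α; |ΔT| = 97.5 K
ΔA = 2αA₀ΔT = 2(19×10⁻⁶)(277)(97.5) = 1.03 cm²

ΔA = 1.03 cm²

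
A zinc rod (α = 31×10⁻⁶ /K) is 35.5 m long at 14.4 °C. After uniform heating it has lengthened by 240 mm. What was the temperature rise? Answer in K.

ΔL = αL₀ΔT ⇒ ΔT = ΔL / (αL₀)
ΔT = 240×10⁻³ m / (31×10⁻⁶ × 35.5 m) = 218.08 K

ΔT = 218 K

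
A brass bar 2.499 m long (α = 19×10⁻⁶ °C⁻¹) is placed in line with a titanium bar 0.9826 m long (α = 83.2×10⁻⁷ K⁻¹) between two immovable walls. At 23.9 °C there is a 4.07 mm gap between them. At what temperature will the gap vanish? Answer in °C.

α₁L₁ = 4.7481×10⁻⁵ m/K, α₂L₂ = 8.175232×10⁻⁶ m/K → total 5.5656232×10⁻⁵ m/K
ΔT = g/(α₁L₁+α₂L₂) = 4.07×10⁻³ / 5.5656232×10⁻⁵ = 73.127 K
T = 23.9 + 73.127 = 97.027 °C

T = 97.0 °C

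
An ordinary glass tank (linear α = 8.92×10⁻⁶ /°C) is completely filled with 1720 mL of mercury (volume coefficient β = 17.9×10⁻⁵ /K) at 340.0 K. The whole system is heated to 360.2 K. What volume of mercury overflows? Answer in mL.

5.29 mL

The tank also expands: β_container ≈ 3α = 2.676×10⁻⁵ /K
Net overflow = V₀(β_liq − 3α_cont)ΔT
β − 3α = 1.79×10⁻⁴ − 2.676×10⁻⁵ = 1.5224×10⁻⁴ /K; ΔT = 20.2 K
ΔV = 1720 × 1.5224×10⁻⁴ × 20.2 = 5.29 mL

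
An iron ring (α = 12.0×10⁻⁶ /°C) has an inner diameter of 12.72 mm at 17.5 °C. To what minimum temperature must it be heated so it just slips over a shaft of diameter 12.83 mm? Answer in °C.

Required Δd = 12.83 − 12.72 = 0.11 mm
Δd = αd₀ΔT ⇒ ΔT = Δd/(αd₀) = 0.11 / (12.0×10⁻⁶ × 12.72) = 720.65 K
T_min = 17.5 + 720.65 = 738.15 °C

T = 738 °C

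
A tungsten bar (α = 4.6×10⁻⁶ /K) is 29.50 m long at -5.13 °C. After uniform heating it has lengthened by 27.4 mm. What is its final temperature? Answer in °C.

ΔL = αL₀ΔT ⇒ ΔT = ΔL / (αL₀)
ΔT = 27.4×10⁻³ m / (4.6×10⁻⁶ × 29.50 m) = 201.92 K
T = -5.13 + 201.92 = 196.79 °C

T = 197 °C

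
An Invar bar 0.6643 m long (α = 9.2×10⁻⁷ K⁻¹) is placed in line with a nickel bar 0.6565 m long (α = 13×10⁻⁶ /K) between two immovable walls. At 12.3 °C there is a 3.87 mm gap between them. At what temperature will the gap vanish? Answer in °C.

Gap closes when ΔL₁ + ΔL₂ = 3.87 mm = 3.87×10⁻³ m
(α₁L₁ + α₂L₂)ΔT = g
α₁L₁ + α₂L₂ = 9.2×10⁻⁷×0.6643 + 13×10⁻⁶×0.6565 = 9.145656×10⁻⁶ m/K
ΔT = 3.87×10⁻³ / 9.145656×10⁻⁶ = 423.15 K
T = 12.3 + 423.15 = 435.45 °C

T = 435 °C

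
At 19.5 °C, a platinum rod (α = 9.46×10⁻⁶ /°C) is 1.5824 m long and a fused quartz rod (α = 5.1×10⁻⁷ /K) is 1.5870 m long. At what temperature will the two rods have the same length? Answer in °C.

T = 344.4 °C

Equal length when α₁L₁ΔT − α₂L₂ΔT = L₂ − L₁ = 4.60×10⁻³ m
α₁L₁ = 1.4969504×10⁻⁵, α₂L₂ = 8.0937×10⁻⁷ → Δ(αL) = 1.4160134×10⁻⁵ m/K
ΔT = 4.60×10⁻³ / 1.4160134×10⁻⁵ = 324.856 K, so T = 19.5 + 324.856 = 344.356 °C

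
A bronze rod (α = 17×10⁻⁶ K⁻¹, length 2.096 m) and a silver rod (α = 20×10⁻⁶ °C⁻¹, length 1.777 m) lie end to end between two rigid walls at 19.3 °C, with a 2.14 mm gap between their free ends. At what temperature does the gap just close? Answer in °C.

α₁L₁ = 3.5632×10⁻⁵ m/K, α₂L₂ = 3.554×10⁻⁵ m/K → total 7.1172×10⁻⁵ m/K
ΔT = g/(α₁L₁+α₂L₂) = 2.14×10⁻³ / 7.1172×10⁻⁵ = 30.068 K
T = 19.3 + 30.068 = 49.368 °C

T = 49.4 °C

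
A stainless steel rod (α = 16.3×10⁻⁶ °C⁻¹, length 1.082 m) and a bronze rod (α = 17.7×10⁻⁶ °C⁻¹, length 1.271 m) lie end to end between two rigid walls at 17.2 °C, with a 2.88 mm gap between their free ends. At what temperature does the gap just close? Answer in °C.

T = 89.0 °C

α₁L₁ = 1.76366×10⁻⁵ m/K, α₂L₂ = 2.24967×10⁻⁵ m/K → total 4.01333×10⁻⁵ m/K
ΔT = g/(α₁L₁+α₂L₂) = 2.88×10⁻³ / 4.01333×10⁻⁵ = 71.761 K
T = 17.2 + 71.761 = 88.961 °C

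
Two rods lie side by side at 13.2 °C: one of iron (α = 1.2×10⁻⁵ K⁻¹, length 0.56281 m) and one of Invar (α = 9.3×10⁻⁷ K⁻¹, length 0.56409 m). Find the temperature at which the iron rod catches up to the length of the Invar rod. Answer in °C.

Equal length when α₁L₁ΔT − α₂L₂ΔT = L₂ − L₁ = 1.28×10⁻³ m
α₁L₁ = 6.75372×10⁻⁶, α₂L₂ = 5.246037×10⁻⁷ → Δ(αL) = 6.2291163×10⁻⁶ m/K
ΔT = 1.28×10⁻³ / 6.2291163×10⁻⁶ = 205.487 K, so T = 13.2 + 205.487 = 218.687 °C

T = 218.7 °C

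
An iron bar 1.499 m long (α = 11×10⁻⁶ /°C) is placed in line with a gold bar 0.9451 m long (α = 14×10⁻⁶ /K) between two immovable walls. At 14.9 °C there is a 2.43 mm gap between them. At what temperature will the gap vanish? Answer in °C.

T = 96.7 °C

Gap closes when ΔL₁ + ΔL₂ = 2.43 mm = 2.43×10⁻³ m
(α₁L₁ + α₂L₂)ΔT = g
α₁L₁ + α₂L₂ = 11×10⁻⁶×1.499 + 14×10⁻⁶×0.9451 = 2.97204×10⁻⁵ m/K
ΔT = 2.43×10⁻³ / 2.97204×10⁻⁵ = 81.762 K
T = 14.9 + 81.762 = 96.662 °C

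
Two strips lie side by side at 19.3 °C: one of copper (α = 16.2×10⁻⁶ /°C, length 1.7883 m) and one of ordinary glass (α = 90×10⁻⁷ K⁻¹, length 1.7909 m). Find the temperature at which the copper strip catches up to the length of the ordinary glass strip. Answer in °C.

Equal length when α₁L₁ΔT − α₂L₂ΔT = L₂ − L₁ = 2.60×10⁻³ m
α₁L₁ = 2.897046×10⁻⁵, α₂L₂ = 1.61181×10⁻⁵ → Δ(αL) = 1.285236×10⁻⁵ m/K
ΔT = 2.60×10⁻³ / 1.285236×10⁻⁵ = 202.297 K, so T = 19.3 + 202.297 = 221.597 °C

T = 221.6 °C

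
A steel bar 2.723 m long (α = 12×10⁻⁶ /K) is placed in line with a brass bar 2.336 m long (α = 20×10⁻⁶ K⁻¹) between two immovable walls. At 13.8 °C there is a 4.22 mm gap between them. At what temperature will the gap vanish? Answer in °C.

T = 67.0 °C

Gap closes when ΔL₁ + ΔL₂ = 4.22 mm = 4.22×10⁻³ m
(α₁L₁ + α₂L₂)ΔT = g
α₁L₁ + α₂L₂ = 12×10⁻⁶×2.723 + 20×10⁻⁶×2.336 = 7.9396×10⁻⁵ m/K
ΔT = 4.22×10⁻³ / 7.9396×10⁻⁵ = 53.151 K
T = 13.8 + 53.151 = 66.951 °C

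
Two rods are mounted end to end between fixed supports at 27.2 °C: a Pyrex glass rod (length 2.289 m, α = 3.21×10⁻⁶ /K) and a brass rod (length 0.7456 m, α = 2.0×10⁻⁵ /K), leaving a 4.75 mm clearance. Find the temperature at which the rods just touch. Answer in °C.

T = 241 °C

Gap closes when ΔL₁ + ΔL₂ = 4.75 mm = 4.75×10⁻³ m
(α₁L₁ + α₂L₂)ΔT = g
α₁L₁ + α₂L₂ = 3.21×10⁻⁶×2.289 + 2.0×10⁻⁵×0.7456 = 2.225969×10⁻⁵ m/K
ΔT = 4.75×10⁻³ / 2.225969×10⁻⁵ = 213.39 K
T = 27.2 + 213.39 = 240.59 °C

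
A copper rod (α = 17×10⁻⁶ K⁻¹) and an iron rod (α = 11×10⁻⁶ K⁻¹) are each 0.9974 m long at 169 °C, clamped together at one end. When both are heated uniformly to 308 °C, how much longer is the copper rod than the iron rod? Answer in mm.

0.832 mm

ΔT = 139 K
copper: ΔL = 17×10⁻⁶ × 0.9974 m × 139 = 2.3569×10⁻³ m = 2.3569 mm
iron: ΔL = 11×10⁻⁶ × 0.9974 m × 139 = 1.5250×10⁻³ m = 1.5250 mm
difference = 2.3569 − 1.5250 = 0.8319 mm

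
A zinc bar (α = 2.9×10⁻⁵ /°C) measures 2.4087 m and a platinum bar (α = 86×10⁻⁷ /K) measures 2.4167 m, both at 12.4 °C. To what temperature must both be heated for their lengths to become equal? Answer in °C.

T = 175.4 °C

L₁(1 + α₁ΔT) = L₂(1 + α₂ΔT) ⇒ ΔT = (L₂ − L₁)/(α₁L₁ − α₂L₂)
L₂ − L₁ = 2.4167 − 2.4087 = 8.00×10⁻³ m
α₁L₁ − α₂L₂ = 2.9×10⁻⁵×2.4087 − 86×10⁻⁷×2.4167 = 4.906868×10⁻⁵ m/K
ΔT = 8.00×10⁻³ / 4.906868×10⁻⁵ = 163.037 K
T = 12.4 + 163.037 = 175.437 °C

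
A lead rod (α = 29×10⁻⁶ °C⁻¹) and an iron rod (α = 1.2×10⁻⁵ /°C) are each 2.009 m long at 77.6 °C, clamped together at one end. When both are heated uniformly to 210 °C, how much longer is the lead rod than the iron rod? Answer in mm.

ΔT = 132.4 K
lead: ΔL = 29×10⁻⁶ × 2.009 m × 132.4 = 7.7138×10⁻³ m = 7.7138 mm
iron: ΔL = 1.2×10⁻⁵ × 2.009 m × 132.4 = 3.1919×10⁻³ m = 3.1919 mm
difference = 7.7138 − 3.1919 = 4.5219 mm

4.52 mm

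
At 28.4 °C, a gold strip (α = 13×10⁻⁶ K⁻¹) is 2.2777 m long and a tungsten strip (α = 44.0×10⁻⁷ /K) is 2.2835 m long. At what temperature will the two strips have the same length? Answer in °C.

Equal length when α₁L₁ΔT − α₂L₂ΔT = L₂ − L₁ = 5.80×10⁻³ m
α₁L₁ = 2.96101×10⁻⁵, α₂L₂ = 1.00474×10⁻⁵ → Δ(αL) = 1.95627×10⁻⁵ m/K
ΔT = 5.80×10⁻³ / 1.95627×10⁻⁵ = 296.483 K, so T = 28.4 + 296.483 = 324.883 °C

T = 324.9 °C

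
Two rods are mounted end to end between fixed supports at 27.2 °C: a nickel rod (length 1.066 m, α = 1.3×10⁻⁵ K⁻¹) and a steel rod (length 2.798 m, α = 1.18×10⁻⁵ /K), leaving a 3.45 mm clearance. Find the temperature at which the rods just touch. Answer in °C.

α₁L₁ = 1.3858×10⁻⁵ m/K, α₂L₂ = 3.30164×10⁻⁵ m/K → total 4.68744×10⁻⁵ m/K
ΔT = g/(α₁L₁+α₂L₂) = 3.45×10⁻³ / 4.68744×10⁻⁵ = 73.60 K
T = 27.2 + 73.60 = 100.80 °C

T = 101 °C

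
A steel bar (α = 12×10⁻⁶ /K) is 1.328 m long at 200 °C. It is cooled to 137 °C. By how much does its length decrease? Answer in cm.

ΔL = 0.100 cm

|ΔT| = |137 − 200| = 63 K
ΔL = αL₀ΔT = (12×10⁻⁶)(1.328)(63) = 1.00×10⁻³ m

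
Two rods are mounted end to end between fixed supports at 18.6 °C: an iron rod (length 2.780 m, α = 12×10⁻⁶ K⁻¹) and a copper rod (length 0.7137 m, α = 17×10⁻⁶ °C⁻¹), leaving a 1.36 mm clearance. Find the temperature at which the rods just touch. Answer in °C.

α₁L₁ = 3.336×10⁻⁵ m/K, α₂L₂ = 1.21329×10⁻⁵ m/K → total 4.54929×10⁻⁵ m/K
ΔT = g/(α₁L₁+α₂L₂) = 1.36×10⁻³ / 4.54929×10⁻⁵ = 29.895 K
T = 18.6 + 29.895 = 48.495 °C

T = 48.5 °C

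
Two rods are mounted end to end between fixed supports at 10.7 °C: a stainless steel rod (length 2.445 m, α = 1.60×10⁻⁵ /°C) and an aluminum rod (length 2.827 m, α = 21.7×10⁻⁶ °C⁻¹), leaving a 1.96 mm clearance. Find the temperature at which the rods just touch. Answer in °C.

T = 30.2 °C

α₁L₁ = 3.912×10⁻⁵ m/K, α₂L₂ = 6.13459×10⁻⁵ m/K → total 1.004659×10⁻⁴ m/K
ΔT = g/(α₁L₁+α₂L₂) = 1.96×10⁻³ / 1.004659×10⁻⁴ = 19.509 K
T = 10.7 + 19.509 = 30.209 °C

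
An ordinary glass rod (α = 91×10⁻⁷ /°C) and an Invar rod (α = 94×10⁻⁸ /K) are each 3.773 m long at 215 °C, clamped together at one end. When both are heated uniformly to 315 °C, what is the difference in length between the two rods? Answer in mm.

3.08 mm

ΔT = 100 K
ordinary glass: ΔL = 91×10⁻⁷ × 3.773 m × 100 = 3.4334×10⁻³ m = 3.4334 mm
Invar: ΔL = 94×10⁻⁸ × 3.773 m × 100 = 3.5466×10⁻⁴ m = 0.35466 mm
difference = 3.4334 − 0.35466 = 3.07874 mm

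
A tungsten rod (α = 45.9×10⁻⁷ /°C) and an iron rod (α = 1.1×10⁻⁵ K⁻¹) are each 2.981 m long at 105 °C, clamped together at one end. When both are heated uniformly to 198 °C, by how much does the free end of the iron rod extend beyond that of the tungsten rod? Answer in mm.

ΔT = 93 K
tungsten: ΔL = 45.9×10⁻⁷ × 2.981 m × 93 = 1.2725×10⁻³ m = 1.2725 mm
iron: ΔL = 1.1×10⁻⁵ × 2.981 m × 93 = 3.0496×10⁻³ m = 3.0496 mm
difference = 3.0496 − 1.2725 = 1.7771 mm

1.78 mm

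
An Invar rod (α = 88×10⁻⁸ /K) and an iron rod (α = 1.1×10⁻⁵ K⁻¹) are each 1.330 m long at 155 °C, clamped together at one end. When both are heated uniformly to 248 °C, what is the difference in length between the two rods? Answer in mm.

ΔT = 93 K
Invar: ΔL = 88×10⁻⁸ × 1.330 m × 93 = 1.0885×10⁻⁴ m = 0.10885 mm
iron: ΔL = 1.1×10⁻⁵ × 1.330 m × 93 = 1.3606×10⁻³ m = 1.3606 mm
difference = 1.3606 − 0.10885 = 1.25175 mm

1.25 mm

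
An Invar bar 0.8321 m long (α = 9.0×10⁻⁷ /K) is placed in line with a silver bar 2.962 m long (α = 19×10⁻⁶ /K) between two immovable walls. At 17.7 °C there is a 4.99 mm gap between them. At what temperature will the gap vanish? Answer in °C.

Gap closes when ΔL₁ + ΔL₂ = 4.99 mm = 4.99×10⁻³ m
(α₁L₁ + α₂L₂)ΔT = g
α₁L₁ + α₂L₂ = 9.0×10⁻⁷×0.8321 + 19×10⁻⁶×2.962 = 5.702689×10⁻⁵ m/K
ΔT = 4.99×10⁻³ / 5.702689×10⁻⁵ = 87.50 K
T = 17.7 + 87.50 = 105.20 °C

T = 105 °C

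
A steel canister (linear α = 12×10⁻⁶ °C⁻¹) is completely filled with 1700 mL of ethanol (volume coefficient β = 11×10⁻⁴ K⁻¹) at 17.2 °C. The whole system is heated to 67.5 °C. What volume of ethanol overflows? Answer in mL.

The canister also expands: β_container ≈ 3α = 3.6×10⁻⁵ /K
Net overflow = V₀(β_liq − 3α_cont)ΔT
β − 3α = 1.10×10⁻³ − 3.6×10⁻⁵ = 1.064×10⁻³ /K; ΔT = 50.3 K
ΔV = 1700 × 1.064×10⁻³ × 50.3 = 91.0 mL

91.0 mL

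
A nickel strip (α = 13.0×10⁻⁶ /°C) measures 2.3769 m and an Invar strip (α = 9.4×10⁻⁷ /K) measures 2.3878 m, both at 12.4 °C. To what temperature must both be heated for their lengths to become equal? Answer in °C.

Equal length when α₁L₁ΔT − α₂L₂ΔT = L₂ − L₁ = 1.09×10⁻² m
α₁L₁ = 3.08997×10⁻⁵, α₂L₂ = 2.244532×10⁻⁶ → Δ(αL) = 2.8655168×10⁻⁵ m/K
ΔT = 1.09×10⁻² / 2.8655168×10⁻⁵ = 380.385 K, so T = 12.4 + 380.385 = 392.785 °C

T = 392.8 °C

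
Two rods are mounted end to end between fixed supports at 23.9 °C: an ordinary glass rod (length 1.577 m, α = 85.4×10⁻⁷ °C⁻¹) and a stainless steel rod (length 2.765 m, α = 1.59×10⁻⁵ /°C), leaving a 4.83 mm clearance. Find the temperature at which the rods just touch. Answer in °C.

T = 108 °C

α₁L₁ = 1.346758×10⁻⁵ m/K, α₂L₂ = 4.39635×10⁻⁵ m/K → total 5.743108×10⁻⁵ m/K
ΔT = g/(α₁L₁+α₂L₂) = 4.83×10⁻³ / 5.743108×10⁻⁵ = 84.10 K
T = 23.9 + 84.10 = 108.00 °C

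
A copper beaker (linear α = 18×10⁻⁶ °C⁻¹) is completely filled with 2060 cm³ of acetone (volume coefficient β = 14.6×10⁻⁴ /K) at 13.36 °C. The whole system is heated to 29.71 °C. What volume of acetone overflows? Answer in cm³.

The beaker also expands: β_container ≈ 3α = 5.4×10⁻⁵ /K
Net overflow = V₀(β_liq − 3α_cont)ΔT
β − 3α = 1.46×10⁻³ − 5.4×10⁻⁵ = 1.406×10⁻³ /K; ΔT = 16.35 K
ΔV = 2060 × 1.406×10⁻³ × 16.35 = 47.4 cm³

47.4 cm³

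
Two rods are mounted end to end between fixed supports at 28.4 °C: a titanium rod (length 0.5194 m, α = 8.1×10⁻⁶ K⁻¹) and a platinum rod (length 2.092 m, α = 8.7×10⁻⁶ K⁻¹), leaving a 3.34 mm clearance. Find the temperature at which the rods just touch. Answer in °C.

α₁L₁ = 4.20714×10⁻⁶ m/K, α₂L₂ = 1.82004×10⁻⁵ m/K → total 2.240754×10⁻⁵ m/K
ΔT = g/(α₁L₁+α₂L₂) = 3.34×10⁻³ / 2.240754×10⁻⁵ = 149.06 K
T = 28.4 + 149.06 = 177.46 °C

T = 177 °C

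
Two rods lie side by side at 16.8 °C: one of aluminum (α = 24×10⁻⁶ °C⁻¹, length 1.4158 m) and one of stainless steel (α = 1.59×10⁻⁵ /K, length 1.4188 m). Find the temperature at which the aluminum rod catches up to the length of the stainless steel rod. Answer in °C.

T = 279.5 °C

Equal length when α₁L₁ΔT − α₂L₂ΔT = L₂ − L₁ = 3.00×10⁻³ m
α₁L₁ = 3.39792×10⁻⁵, α₂L₂ = 2.255892×10⁻⁵ → Δ(αL) = 1.142028×10⁻⁵ m/K
ΔT = 3.00×10⁻³ / 1.142028×10⁻⁵ = 262.691 K, so T = 16.8 + 262.691 = 279.491 °C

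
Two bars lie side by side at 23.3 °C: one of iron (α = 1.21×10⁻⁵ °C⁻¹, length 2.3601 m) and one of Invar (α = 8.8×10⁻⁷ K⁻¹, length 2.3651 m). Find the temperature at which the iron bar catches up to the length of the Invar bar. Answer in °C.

T = 212.2 °C

Equal length when α₁L₁ΔT − α₂L₂ΔT = L₂ − L₁ = 5.00×10⁻³ m
α₁L₁ = 2.855721×10⁻⁵, α₂L₂ = 2.081288×10⁻⁶ → Δ(αL) = 2.6475922×10⁻⁵ m/K
ΔT = 5.00×10⁻³ / 2.6475922×10⁻⁵ = 188.851 K, so T = 23.3 + 188.851 = 212.151 °C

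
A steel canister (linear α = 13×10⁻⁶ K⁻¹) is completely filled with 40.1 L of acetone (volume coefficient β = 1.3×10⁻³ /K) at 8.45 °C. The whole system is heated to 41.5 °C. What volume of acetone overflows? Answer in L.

1.67 L

The canister also expands: β_container ≈ 3α = 3.9×10⁻⁵ /K
Net overflow = V₀(β_liq − 3α_cont)ΔT
β − 3α = 1.30×10⁻³ − 3.9×10⁻⁵ = 1.261×10⁻³ /K; ΔT = 33.05 K
ΔV = 40.1 × 1.261×10⁻³ × 33.05 = 1.67 L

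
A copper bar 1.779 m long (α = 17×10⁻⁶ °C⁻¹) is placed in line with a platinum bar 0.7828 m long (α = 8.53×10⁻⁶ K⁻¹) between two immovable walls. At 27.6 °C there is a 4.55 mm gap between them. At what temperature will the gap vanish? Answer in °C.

T = 151 °C

α₁L₁ = 3.0243×10⁻⁵ m/K, α₂L₂ = 6.677284×10⁻⁶ m/K → total 3.6920284×10⁻⁵ m/K
ΔT = g/(α₁L₁+α₂L₂) = 4.55×10⁻³ / 3.6920284×10⁻⁵ = 123.24 K
T = 27.6 + 123.24 = 150.84 °C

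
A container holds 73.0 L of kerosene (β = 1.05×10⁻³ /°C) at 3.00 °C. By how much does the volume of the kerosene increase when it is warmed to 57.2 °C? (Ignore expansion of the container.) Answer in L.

|ΔT| = |57.2 − 3.00| = 54.20 K
ΔV = βV₀ΔT = (1.05×10⁻³)(73.0)(54.20) = 4.15 L

ΔV = 4.15 L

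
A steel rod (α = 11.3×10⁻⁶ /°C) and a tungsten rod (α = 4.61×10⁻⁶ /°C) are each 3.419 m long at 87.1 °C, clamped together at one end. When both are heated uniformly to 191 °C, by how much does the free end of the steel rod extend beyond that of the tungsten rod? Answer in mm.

2.38 mm

ΔT = 103.9 K
steel: ΔL = 11.3×10⁻⁶ × 3.419 m × 103.9 = 4.0141×10⁻³ m = 4.0141 mm
tungsten: ΔL = 4.61×10⁻⁶ × 3.419 m × 103.9 = 1.6376×10⁻³ m = 1.6376 mm
difference = 4.0141 − 1.6376 = 2.3765 mm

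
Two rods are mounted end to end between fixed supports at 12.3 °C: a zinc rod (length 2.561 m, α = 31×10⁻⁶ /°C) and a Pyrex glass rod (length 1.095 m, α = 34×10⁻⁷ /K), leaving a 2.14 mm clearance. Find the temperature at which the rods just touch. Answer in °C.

T = 38.0 °C

Gap closes when ΔL₁ + ΔL₂ = 2.14 mm = 2.14×10⁻³ m
(α₁L₁ + α₂L₂)ΔT = g
α₁L₁ + α₂L₂ = 31×10⁻⁶×2.561 + 34×10⁻⁷×1.095 = 8.3114×10⁻⁵ m/K
ΔT = 2.14×10⁻³ / 8.3114×10⁻⁵ = 25.748 K
T = 12.3 + 25.748 = 38.048 °C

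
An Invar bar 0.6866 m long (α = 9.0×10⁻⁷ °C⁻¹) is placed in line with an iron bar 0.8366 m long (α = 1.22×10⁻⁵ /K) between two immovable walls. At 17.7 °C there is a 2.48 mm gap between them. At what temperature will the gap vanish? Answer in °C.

T = 247 °C

α₁L₁ = 6.1794×10⁻⁷ m/K, α₂L₂ = 1.020652×10⁻⁵ m/K → total 1.082446×10⁻⁵ m/K
ΔT = g/(α₁L₁+α₂L₂) = 2.48×10⁻³ / 1.082446×10⁻⁵ = 229.11 K
T = 17.7 + 229.11 = 246.81 °C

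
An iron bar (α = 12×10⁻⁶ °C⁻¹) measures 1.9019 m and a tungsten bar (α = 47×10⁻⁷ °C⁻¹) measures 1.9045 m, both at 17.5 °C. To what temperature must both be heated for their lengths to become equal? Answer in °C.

Equal length when α₁L₁ΔT − α₂L₂ΔT = L₂ − L₁ = 2.60×10⁻³ m
α₁L₁ = 2.28228×10⁻⁵, α₂L₂ = 8.95115×10⁻⁶ → Δ(αL) = 1.387165×10⁻⁵ m/K
ΔT = 2.60×10⁻³ / 1.387165×10⁻⁵ = 187.433 K, so T = 17.5 + 187.433 = 204.933 °C

T = 204.9 °C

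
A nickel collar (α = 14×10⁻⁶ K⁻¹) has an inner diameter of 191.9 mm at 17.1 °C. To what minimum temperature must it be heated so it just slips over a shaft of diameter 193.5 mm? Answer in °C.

Required Δd = 193.5 − 191.9 = 1.6 mm
Δd = αd₀ΔT ⇒ ΔT = Δd/(αd₀) = 1.6 / (14×10⁻⁶ × 191.9) = 595.55 K
T_min = 17.1 + 595.55 = 612.65 °C

T = 613 °C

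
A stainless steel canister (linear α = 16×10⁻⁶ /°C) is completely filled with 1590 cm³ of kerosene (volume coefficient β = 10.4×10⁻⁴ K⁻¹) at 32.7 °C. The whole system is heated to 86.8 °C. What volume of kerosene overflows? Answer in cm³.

85.3 cm³

The canister also expands: β_container ≈ 3α = 4.8×10⁻⁵ /K
Net overflow = V₀(β_liq − 3α_cont)ΔT
β − 3α = 1.04×10⁻³ − 4.8×10⁻⁵ = 9.92×10⁻⁴ /K; ΔT = 54.1 K
ΔV = 1590 × 9.92×10⁻⁴ × 54.1 = 85.3 cm³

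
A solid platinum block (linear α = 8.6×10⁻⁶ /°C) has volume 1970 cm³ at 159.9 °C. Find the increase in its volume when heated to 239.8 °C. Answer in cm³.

ΔV = 4.06 cm³

Isotropic solid: β ≈ 3α = 2.6×10⁻⁵ /K; ΔT = 79.9 K
ΔV = 3αV₀ΔT = 3(8.6×10⁻⁶)(1970)(79.9) = 4.06 cm³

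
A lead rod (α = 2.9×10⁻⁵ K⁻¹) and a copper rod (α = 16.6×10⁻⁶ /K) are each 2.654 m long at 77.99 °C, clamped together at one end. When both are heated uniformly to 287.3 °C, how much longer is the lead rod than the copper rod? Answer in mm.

ΔT = 209.31 K
lead: ΔL = 2.9×10⁻⁵ × 2.654 m × 209.31 = 1.6110×10⁻² m = 16.110 mm
copper: ΔL = 16.6×10⁻⁶ × 2.654 m × 209.31 = 9.2214×10⁻³ m = 9.2214 mm
difference = 16.110 − 9.2214 = 6.8886 mm

6.89 mm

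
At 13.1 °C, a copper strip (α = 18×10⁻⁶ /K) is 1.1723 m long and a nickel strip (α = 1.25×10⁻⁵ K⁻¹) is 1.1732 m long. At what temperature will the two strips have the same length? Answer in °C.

T = 152.9 °C

L₁(1 + α₁ΔT) = L₂(1 + α₂ΔT) ⇒ ΔT = (L₂ − L₁)/(α₁L₁ − α₂L₂)
L₂ − L₁ = 1.1732 − 1.1723 = 9.00×10⁻⁴ m
α₁L₁ − α₂L₂ = 18×10⁻⁶×1.1723 − 1.25×10⁻⁵×1.1732 = 6.4364×10⁻⁶ m/K
ΔT = 9.00×10⁻⁴ / 6.4364×10⁻⁶ = 139.830 K
T = 13.1 + 139.830 = 152.930 °C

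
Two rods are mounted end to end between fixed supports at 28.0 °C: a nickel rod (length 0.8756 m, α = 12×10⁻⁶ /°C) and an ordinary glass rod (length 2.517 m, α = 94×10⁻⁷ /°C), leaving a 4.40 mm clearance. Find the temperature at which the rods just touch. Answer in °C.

α₁L₁ = 1.05072×10⁻⁵ m/K, α₂L₂ = 2.36598×10⁻⁵ m/K → total 3.4167×10⁻⁵ m/K
ΔT = g/(α₁L₁+α₂L₂) = 4.40×10⁻³ / 3.4167×10⁻⁵ = 128.78 K
T = 28.0 + 128.78 = 156.78 °C

T = 157 °C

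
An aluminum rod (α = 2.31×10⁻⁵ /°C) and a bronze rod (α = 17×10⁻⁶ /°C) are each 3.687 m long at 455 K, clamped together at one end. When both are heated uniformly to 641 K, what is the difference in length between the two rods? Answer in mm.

4.18 mm

ΔT = 186 K
aluminum: ΔL = 2.31×10⁻⁵ × 3.687 m × 186 = 1.5842×10⁻² m = 15.842 mm
bronze: ΔL = 17×10⁻⁶ × 3.687 m × 186 = 1.1658×10⁻² m = 11.658 mm
difference = 15.842 − 11.658 = 4.184 mm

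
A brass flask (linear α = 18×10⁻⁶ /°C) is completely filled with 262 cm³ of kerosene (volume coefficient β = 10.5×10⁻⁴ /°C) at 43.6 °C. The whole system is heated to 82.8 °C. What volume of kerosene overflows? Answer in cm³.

The flask also expands: β_container ≈ 3α = 5.4×10⁻⁵ /K
Net overflow = V₀(β_liq − 3α_cont)ΔT
β − 3α = 1.05×10⁻³ − 5.4×10⁻⁵ = 9.96×10⁻⁴ /K; ΔT = 39.2 K
ΔV = 262 × 9.96×10⁻⁴ × 39.2 = 10.2 cm³

10.2 cm³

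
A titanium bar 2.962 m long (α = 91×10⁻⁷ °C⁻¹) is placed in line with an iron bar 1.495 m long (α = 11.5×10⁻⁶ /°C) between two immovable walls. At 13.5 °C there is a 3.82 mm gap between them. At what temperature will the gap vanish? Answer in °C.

α₁L₁ = 2.69542×10⁻⁵ m/K, α₂L₂ = 1.71925×10⁻⁵ m/K → total 4.41467×10⁻⁵ m/K
ΔT = g/(α₁L₁+α₂L₂) = 3.82×10⁻³ / 4.41467×10⁻⁵ = 86.53 K
T = 13.5 + 86.53 = 100.03 °C

T = 100 °C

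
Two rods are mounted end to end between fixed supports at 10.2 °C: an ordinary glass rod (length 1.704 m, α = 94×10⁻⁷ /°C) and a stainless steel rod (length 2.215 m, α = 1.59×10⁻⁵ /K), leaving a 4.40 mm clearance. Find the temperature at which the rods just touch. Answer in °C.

T = 96.1 °C

α₁L₁ = 1.60176×10⁻⁵ m/K, α₂L₂ = 3.52185×10⁻⁵ m/K → total 5.12361×10⁻⁵ m/K
ΔT = g/(α₁L₁+α₂L₂) = 4.40×10⁻³ / 5.12361×10⁻⁵ = 85.877 K
T = 10.2 + 85.877 = 96.077 °C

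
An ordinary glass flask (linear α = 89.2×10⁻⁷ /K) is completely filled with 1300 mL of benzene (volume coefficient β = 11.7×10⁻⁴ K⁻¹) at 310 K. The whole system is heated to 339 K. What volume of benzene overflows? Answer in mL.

The flask also expands: β_container ≈ 3α = 2.676×10⁻⁵ /K
Net overflow = V₀(β_liq − 3α_cont)ΔT
β − 3α = 1.17×10⁻³ − 2.676×10⁻⁵ = 1.14324×10⁻³ /K; ΔT = 29 K
ΔV = 1300 × 1.14324×10⁻³ × 29 = 43.1 mL

43.1 mL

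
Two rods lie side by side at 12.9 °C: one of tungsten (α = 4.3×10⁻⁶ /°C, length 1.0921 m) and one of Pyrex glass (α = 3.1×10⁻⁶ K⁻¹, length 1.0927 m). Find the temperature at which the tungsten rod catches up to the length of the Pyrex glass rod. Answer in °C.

L₁(1 + α₁ΔT) = L₂(1 + α₂ΔT) ⇒ ΔT = (L₂ − L₁)/(α₁L₁ − α₂L₂)
L₂ − L₁ = 1.0927 − 1.0921 = 6.00×10⁻⁴ m
α₁L₁ − α₂L₂ = 4.3×10⁻⁶×1.0921 − 3.1×10⁻⁶×1.0927 = 1.30866×10⁻⁶ m/K
ΔT = 6.00×10⁻⁴ / 1.30866×10⁻⁶ = 458.484 K
T = 12.9 + 458.484 = 471.384 °C

T = 471.4 °C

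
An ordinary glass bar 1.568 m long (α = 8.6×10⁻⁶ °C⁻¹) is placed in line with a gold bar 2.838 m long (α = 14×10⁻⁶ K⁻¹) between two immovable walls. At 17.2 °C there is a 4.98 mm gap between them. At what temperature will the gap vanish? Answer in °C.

Gap closes when ΔL₁ + ΔL₂ = 4.98 mm = 4.98×10⁻³ m
(α₁L₁ + α₂L₂)ΔT = g
α₁L₁ + α₂L₂ = 8.6×10⁻⁶×1.568 + 14×10⁻⁶×2.838 = 5.32168×10⁻⁵ m/K
ΔT = 4.98×10⁻³ / 5.32168×10⁻⁵ = 93.58 K
T = 17.2 + 93.58 = 110.78 °C

T = 111 °C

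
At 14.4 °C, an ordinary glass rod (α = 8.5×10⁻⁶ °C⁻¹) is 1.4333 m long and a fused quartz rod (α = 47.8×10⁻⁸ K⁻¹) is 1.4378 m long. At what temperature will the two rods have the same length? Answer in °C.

T = 405.8 °C

Equal length when α₁L₁ΔT − α₂L₂ΔT = L₂ − L₁ = 4.50×10⁻³ m
α₁L₁ = 1.218305×10⁻⁵, α₂L₂ = 6.872684×10⁻⁷ → Δ(αL) = 1.14957816×10⁻⁵ m/K
ΔT = 4.50×10⁻³ / 1.14957816×10⁻⁵ = 391.448 K, so T = 14.4 + 391.448 = 405.848 °C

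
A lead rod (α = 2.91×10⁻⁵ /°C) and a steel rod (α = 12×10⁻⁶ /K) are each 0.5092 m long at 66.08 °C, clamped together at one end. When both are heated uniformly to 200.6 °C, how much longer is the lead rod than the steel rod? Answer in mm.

ΔT = 134.52 K
lead: ΔL = 2.91×10⁻⁵ × 0.5092 m × 134.52 = 1.9933×10⁻³ m = 1.9933 mm
steel: ΔL = 12×10⁻⁶ × 0.5092 m × 134.52 = 8.2197×10⁻⁴ m = 0.82197 mm
difference = 1.9933 − 0.82197 = 1.17133 mm

1.17 mm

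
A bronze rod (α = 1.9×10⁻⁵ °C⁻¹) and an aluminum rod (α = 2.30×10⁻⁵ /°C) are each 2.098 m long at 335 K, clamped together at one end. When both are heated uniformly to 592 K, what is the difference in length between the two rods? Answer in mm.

2.16 mm

ΔT = 257 K
bronze: ΔL = 1.9×10⁻⁵ × 2.098 m × 257 = 1.0245×10⁻² m = 10.245 mm
aluminum: ΔL = 2.30×10⁻⁵ × 2.098 m × 257 = 1.2401×10⁻² m = 12.401 mm
difference = 12.401 − 10.245 = 2.156 mm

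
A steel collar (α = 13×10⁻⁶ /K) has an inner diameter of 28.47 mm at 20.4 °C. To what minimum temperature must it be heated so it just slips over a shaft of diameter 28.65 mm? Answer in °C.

Required Δd = 28.65 − 28.47 = 0.18 mm
Δd = αd₀ΔT ⇒ ΔT = Δd/(αd₀) = 0.18 / (13×10⁻⁶ × 28.47) = 486.34 K
T_min = 20.4 + 486.34 = 506.74 °C

T = 507 °C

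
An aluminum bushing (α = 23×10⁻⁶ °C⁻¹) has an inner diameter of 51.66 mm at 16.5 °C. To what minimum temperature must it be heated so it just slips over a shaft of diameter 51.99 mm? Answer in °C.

Required Δd = 51.99 − 51.66 = 0.33 mm
Δd = αd₀ΔT ⇒ ΔT = Δd/(αd₀) = 0.33 / (23×10⁻⁶ × 51.66) = 277.74 K
T_min = 16.5 + 277.74 = 294.24 °C

T = 294 °C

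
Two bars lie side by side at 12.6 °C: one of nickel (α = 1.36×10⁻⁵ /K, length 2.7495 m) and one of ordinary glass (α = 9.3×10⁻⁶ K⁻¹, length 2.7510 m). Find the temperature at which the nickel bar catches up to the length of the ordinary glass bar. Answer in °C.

Equal length when α₁L₁ΔT − α₂L₂ΔT = L₂ − L₁ = 1.50×10⁻³ m
α₁L₁ = 3.73932×10⁻⁵, α₂L₂ = 2.55843×10⁻⁵ → Δ(αL) = 1.18089×10⁻⁵ m/K
ΔT = 1.50×10⁻³ / 1.18089×10⁻⁵ = 127.023 K, so T = 12.6 + 127.023 = 139.623 °C

T = 139.6 °C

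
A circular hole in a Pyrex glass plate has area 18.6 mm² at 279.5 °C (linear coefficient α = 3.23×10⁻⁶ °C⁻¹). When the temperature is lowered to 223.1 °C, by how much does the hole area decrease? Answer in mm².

Area coefficient ≈ 2α; |ΔT| = 56.4 K
ΔA = 2αA₀ΔT = 2(3.23×10⁻⁶)(18.6)(56.4) = 6.78×10⁻³ mm²

ΔA = 0.00678 mm²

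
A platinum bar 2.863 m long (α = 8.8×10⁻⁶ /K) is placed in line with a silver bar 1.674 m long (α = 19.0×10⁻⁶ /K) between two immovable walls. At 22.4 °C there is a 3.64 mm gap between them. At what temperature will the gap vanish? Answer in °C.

T = 86.3 °C

Gap closes when ΔL₁ + ΔL₂ = 3.64 mm = 3.64×10⁻³ m
(α₁L₁ + α₂L₂)ΔT = g
α₁L₁ + α₂L₂ = 8.8×10⁻⁶×2.863 + 19.0×10⁻⁶×1.674 = 5.70004×10⁻⁵ m/K
ΔT = 3.64×10⁻³ / 5.70004×10⁻⁵ = 63.859 K
T = 22.4 + 63.859 = 86.259 °C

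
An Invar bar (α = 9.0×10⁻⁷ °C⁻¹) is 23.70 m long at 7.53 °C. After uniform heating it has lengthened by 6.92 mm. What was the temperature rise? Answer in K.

ΔT = 324 K

ΔL = αL₀ΔT ⇒ ΔT = ΔL / (αL₀)
ΔT = 6.92×10⁻³ m / (9.0×10⁻⁷ × 23.70 m) = 324.43 K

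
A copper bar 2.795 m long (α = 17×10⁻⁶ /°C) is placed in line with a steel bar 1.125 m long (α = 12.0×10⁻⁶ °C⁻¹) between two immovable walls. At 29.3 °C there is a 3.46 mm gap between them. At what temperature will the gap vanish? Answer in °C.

Gap closes when ΔL₁ + ΔL₂ = 3.46 mm = 3.46×10⁻³ m
(α₁L₁ + α₂L₂)ΔT = g
α₁L₁ + α₂L₂ = 17×10⁻⁶×2.795 + 12.0×10⁻⁶×1.125 = 6.1015×10⁻⁵ m/K
ΔT = 3.46×10⁻³ / 6.1015×10⁻⁵ = 56.707 K
T = 29.3 + 56.707 = 86.007 °C

T = 86.0 °C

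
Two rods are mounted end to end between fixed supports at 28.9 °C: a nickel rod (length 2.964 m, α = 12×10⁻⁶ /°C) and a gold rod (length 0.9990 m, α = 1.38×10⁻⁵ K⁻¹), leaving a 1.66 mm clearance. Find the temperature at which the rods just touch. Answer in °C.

Gap closes when ΔL₁ + ΔL₂ = 1.66 mm = 1.66×10⁻³ m
(α₁L₁ + α₂L₂)ΔT = g
α₁L₁ + α₂L₂ = 12×10⁻⁶×2.964 + 1.38×10⁻⁵×0.9990 = 4.93542×10⁻⁵ m/K
ΔT = 1.66×10⁻³ / 4.93542×10⁻⁵ = 33.634 K
T = 28.9 + 33.634 = 62.534 °C

T = 62.5 °C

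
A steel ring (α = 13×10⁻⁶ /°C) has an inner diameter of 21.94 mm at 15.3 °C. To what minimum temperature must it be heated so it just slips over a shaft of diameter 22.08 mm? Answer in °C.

Required Δd = 22.08 − 21.94 = 0.14 mm
Δd = αd₀ΔT ⇒ ΔT = Δd/(αd₀) = 0.14 / (13×10⁻⁶ × 21.94) = 490.85 K
T_min = 15.3 + 490.85 = 506.15 °C

T = 506 °C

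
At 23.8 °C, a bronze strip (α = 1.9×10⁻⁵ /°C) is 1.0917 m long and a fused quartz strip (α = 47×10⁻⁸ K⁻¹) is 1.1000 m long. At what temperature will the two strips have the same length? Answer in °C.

L₁(1 + α₁ΔT) = L₂(1 + α₂ΔT) ⇒ ΔT = (L₂ − L₁)/(α₁L₁ − α₂L₂)
L₂ − L₁ = 1.1000 − 1.0917 = 8.30×10⁻³ m
α₁L₁ − α₂L₂ = 1.9×10⁻⁵×1.0917 − 47×10⁻⁸×1.1000 = 2.02253×10⁻⁵ m/K
ΔT = 8.30×10⁻³ / 2.02253×10⁻⁵ = 410.377 K
T = 23.8 + 410.377 = 434.177 °C

T = 434.2 °C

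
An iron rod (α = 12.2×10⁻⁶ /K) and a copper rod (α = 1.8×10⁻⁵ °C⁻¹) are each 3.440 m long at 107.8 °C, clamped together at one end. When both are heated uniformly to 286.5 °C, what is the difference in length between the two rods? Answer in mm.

ΔT = 178.7 K
iron: ΔL = 12.2×10⁻⁶ × 3.440 m × 178.7 = 7.4997×10⁻³ m = 7.4997 mm
copper: ΔL = 1.8×10⁻⁵ × 3.440 m × 178.7 = 1.1065×10⁻² m = 11.065 mm
difference = 11.065 − 7.4997 = 3.5653 mm

3.57 mm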